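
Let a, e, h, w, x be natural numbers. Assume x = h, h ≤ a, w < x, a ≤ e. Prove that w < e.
x = h and w < x, therefore w < h. Since h ≤ a and a ≤ e, h ≤ e. Because w < h, w < e.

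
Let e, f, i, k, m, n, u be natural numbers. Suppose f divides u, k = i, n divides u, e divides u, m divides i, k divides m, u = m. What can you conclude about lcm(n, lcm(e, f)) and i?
lcm(n, lcm(e, f)) divides i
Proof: Because k = i and k divides m, i divides m. m divides i, so m = i. Since u = m, u = i. Because e divides u and f divides u, lcm(e, f) divides u. n divides u, so lcm(n, lcm(e, f)) divides u. Since u = i, lcm(n, lcm(e, f)) divides i.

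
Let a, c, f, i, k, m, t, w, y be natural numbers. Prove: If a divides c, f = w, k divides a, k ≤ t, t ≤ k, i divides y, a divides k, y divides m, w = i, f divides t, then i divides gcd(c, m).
Because f = w and w = i, f = i. Because t ≤ k and k ≤ t, t = k. Since f divides t, f divides k. a divides k and k divides a, therefore a = k. Since a divides c, k divides c. f divides k, so f divides c. f = i, so i divides c. Because i divides y and y divides m, i divides m. i divides c, so i divides gcd(c, m).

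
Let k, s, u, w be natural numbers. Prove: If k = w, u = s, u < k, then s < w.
From u = s and u < k, s < k. From k = w, s < w.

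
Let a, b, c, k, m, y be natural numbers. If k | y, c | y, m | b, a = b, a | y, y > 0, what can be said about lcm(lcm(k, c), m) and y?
lcm(lcm(k, c), m) ≤ y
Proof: From k | y and c | y, lcm(k, c) | y. Because a = b and a | y, b | y. Because m | b, m | y. lcm(k, c) | y, so lcm(lcm(k, c), m) | y. Since y > 0, lcm(lcm(k, c), m) ≤ y.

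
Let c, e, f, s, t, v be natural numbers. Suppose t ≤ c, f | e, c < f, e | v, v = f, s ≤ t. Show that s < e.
v = f and e | v, so e | f. From f | e, f = e. t ≤ c and c < f, therefore t < f. f = e, so t < e. s ≤ t, so s < e.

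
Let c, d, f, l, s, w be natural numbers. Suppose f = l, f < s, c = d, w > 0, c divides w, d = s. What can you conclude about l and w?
l < w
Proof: f = l and f < s, hence l < s. Because c = d and d = s, c = s. Since c divides w, s divides w. w > 0, so s ≤ w. Since l < s, l < w.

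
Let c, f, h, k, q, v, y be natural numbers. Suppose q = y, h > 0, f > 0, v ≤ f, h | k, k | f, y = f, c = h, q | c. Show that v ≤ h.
c = h and q | c, so q | h. Since q = y, y | h. Since h > 0, y ≤ h. y = f, so f ≤ h. From h | k and k | f, h | f. f > 0, so h ≤ f. Because f ≤ h, f = h. Since v ≤ f, v ≤ h.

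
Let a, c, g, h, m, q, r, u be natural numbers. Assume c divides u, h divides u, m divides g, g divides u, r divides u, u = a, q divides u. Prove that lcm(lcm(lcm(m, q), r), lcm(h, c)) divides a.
m divides g and g divides u, therefore m divides u. Since q divides u, lcm(m, q) divides u. Since r divides u, lcm(lcm(m, q), r) divides u. h divides u and c divides u, thus lcm(h, c) divides u. lcm(lcm(m, q), r) divides u, so lcm(lcm(lcm(m, q), r), lcm(h, c)) divides u. Since u = a, lcm(lcm(lcm(m, q), r), lcm(h, c)) divides a.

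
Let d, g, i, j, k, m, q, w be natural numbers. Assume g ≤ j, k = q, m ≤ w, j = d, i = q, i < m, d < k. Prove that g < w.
Because j = d and g ≤ j, g ≤ d. Since d < k, g < k. k = q, so g < q. From i < m and m ≤ w, i < w. i = q, so q < w. Since g < q, g < w.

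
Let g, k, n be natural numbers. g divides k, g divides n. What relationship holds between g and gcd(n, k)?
g divides gcd(n, k)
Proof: g divides n and g divides k. Because common divisors divide the gcd, g divides gcd(n, k).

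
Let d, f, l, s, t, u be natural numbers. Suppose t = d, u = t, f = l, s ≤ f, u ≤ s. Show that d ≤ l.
Because u = t and t = d, u = d. u ≤ s, so d ≤ s. Because f = l and s ≤ f, s ≤ l. Since d ≤ s, d ≤ l.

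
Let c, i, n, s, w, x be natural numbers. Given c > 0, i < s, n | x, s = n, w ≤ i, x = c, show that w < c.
Since s = n and i < s, i < n. Because x = c and n | x, n | c. Since c > 0, n ≤ c. From i < n, i < c. Since w ≤ i, w < c.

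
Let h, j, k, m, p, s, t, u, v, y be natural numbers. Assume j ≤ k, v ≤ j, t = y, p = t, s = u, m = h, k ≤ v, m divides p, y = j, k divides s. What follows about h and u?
h divides u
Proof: Because p = t and m divides p, m divides t. Since t = y, m divides y. Since y = j, m divides j. m = h, so h divides j. k ≤ v and v ≤ j, so k ≤ j. j ≤ k, so k = j. s = u and k divides s, hence k divides u. From k = j, j divides u. Since h divides j, h divides u.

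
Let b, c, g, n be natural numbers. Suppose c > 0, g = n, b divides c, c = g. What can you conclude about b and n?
b ≤ n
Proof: c = g and g = n, therefore c = n. Since b divides c and c > 0, b ≤ c. c = n, so b ≤ n.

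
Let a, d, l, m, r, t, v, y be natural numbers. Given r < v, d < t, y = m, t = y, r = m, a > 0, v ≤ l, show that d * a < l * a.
t = y and y = m, thus t = m. Since d < t, d < m. r < v and v ≤ l, therefore r < l. Since r = m, m < l. From d < m, d < l. a > 0, so d * a < l * a.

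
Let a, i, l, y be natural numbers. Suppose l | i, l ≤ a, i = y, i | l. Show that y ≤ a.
Because l | i and i | l, l = i. Since l ≤ a, i ≤ a. Since i = y, y ≤ a.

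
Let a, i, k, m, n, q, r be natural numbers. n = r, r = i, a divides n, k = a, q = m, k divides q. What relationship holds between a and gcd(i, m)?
a divides gcd(i, m)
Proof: n = r and r = i, thus n = i. a divides n, so a divides i. Because q = m and k divides q, k divides m. Since k = a, a divides m. Since a divides i, a divides gcd(i, m).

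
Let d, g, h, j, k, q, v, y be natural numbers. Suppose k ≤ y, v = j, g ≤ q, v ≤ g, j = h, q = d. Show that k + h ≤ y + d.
v = j and j = h, therefore v = h. Because v ≤ g and g ≤ q, v ≤ q. Since v = h, h ≤ q. q = d, so h ≤ d. Since k ≤ y, k + h ≤ y + d.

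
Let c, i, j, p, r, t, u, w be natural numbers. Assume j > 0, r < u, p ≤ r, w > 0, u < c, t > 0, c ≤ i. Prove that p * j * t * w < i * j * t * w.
Since p ≤ r and r < u, p < u. Because u < c and c ≤ i, u < i. p < u, so p < i. Since j > 0, p * j < i * j. t > 0, so p * j * t < i * j * t. Since w > 0, p * j * t * w < i * j * t * w.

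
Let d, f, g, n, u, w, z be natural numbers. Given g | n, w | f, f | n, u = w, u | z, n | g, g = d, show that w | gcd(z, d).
u = w and u | z, so w | z. n | g and g | n, hence n = g. Since g = d, n = d. w | f and f | n, hence w | n. n = d, so w | d. w | z, so w | gcd(z, d).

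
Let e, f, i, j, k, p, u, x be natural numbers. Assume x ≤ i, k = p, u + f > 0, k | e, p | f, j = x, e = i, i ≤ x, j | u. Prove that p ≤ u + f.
k = p and k | e, therefore p | e. Since e = i, p | i. x ≤ i and i ≤ x, so x = i. Since j = x, j = i. j | u, so i | u. p | i, so p | u. p | f, so p | u + f. u + f > 0, so p ≤ u + f.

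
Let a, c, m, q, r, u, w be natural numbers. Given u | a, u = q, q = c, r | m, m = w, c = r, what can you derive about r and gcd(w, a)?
r | gcd(w, a)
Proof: m = w and r | m, thus r | w. u = q and q = c, thus u = c. c = r, so u = r. u | a, so r | a. From r | w, r | gcd(w, a).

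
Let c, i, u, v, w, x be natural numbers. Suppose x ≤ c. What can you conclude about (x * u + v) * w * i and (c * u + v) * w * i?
(x * u + v) * w * i ≤ (c * u + v) * w * i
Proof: Because x ≤ c, x * u ≤ c * u. Then x * u + v ≤ c * u + v. Then (x * u + v) * w ≤ (c * u + v) * w. Then (x * u + v) * w * i ≤ (c * u + v) * w * i.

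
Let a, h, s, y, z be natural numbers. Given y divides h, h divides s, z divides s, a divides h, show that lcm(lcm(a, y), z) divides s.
a divides h and y divides h, hence lcm(a, y) divides h. Since h divides s, lcm(a, y) divides s. Since z divides s, lcm(lcm(a, y), z) divides s.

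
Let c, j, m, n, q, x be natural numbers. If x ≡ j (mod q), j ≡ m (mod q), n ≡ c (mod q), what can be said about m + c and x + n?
m + c ≡ x + n (mod q)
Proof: From x ≡ j (mod q) and j ≡ m (mod q), x ≡ m (mod q). Since n ≡ c (mod q), x + n ≡ m + c (mod q). Then m + c ≡ x + n (mod q).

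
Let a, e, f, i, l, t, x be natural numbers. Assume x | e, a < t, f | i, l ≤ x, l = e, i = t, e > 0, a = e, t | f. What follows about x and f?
x < f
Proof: l = e and l ≤ x, therefore e ≤ x. From x | e and e > 0, x ≤ e. e ≤ x, so e = x. Since a = e, a = x. i = t and f | i, so f | t. Since t | f, t = f. a < t, so a < f. a = x, so x < f.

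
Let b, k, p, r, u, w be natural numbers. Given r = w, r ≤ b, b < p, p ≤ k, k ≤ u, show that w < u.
Since r = w and r ≤ b, w ≤ b. b < p, so w < p. From p ≤ k and k ≤ u, p ≤ u. w < p, so w < u.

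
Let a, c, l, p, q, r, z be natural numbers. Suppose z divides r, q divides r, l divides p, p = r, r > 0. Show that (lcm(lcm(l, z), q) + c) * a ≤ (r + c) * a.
Because p = r and l divides p, l divides r. Because z divides r, lcm(l, z) divides r. q divides r, so lcm(lcm(l, z), q) divides r. r > 0, so lcm(lcm(l, z), q) ≤ r. Then lcm(lcm(l, z), q) + c ≤ r + c. By multiplying by a non-negative, (lcm(lcm(l, z), q) + c) * a ≤ (r + c) * a.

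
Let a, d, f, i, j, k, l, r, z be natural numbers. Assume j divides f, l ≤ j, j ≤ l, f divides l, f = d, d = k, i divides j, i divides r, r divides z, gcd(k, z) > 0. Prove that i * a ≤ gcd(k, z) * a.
Since l ≤ j and j ≤ l, l = j. f divides l, so f divides j. Since j divides f, j = f. f = d and d = k, hence f = k. Since j = f, j = k. Since i divides j, i divides k. i divides r and r divides z, thus i divides z. Since i divides k, i divides gcd(k, z). Since gcd(k, z) > 0, i ≤ gcd(k, z). By multiplying by a non-negative, i * a ≤ gcd(k, z) * a.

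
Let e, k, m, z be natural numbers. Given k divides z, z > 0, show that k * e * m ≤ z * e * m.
Since k divides z and z > 0, k ≤ z. By multiplying by a non-negative, k * e ≤ z * e. By multiplying by a non-negative, k * e * m ≤ z * e * m.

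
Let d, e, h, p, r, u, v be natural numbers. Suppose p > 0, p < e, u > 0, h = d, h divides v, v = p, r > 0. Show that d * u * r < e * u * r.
Since v = p and h divides v, h divides p. h = d, so d divides p. p > 0, so d ≤ p. Since p < e, d < e. Since u > 0, by multiplying by a positive, d * u < e * u. Using r > 0, by multiplying by a positive, d * u * r < e * u * r.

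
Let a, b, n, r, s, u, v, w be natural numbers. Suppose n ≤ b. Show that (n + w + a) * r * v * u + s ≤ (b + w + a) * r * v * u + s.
n ≤ b, thus n + w ≤ b + w. Then n + w + a ≤ b + w + a. Then (n + w + a) * r ≤ (b + w + a) * r. Then (n + w + a) * r * v ≤ (b + w + a) * r * v. Then (n + w + a) * r * v * u ≤ (b + w + a) * r * v * u. Then (n + w + a) * r * v * u + s ≤ (b + w + a) * r * v * u + s.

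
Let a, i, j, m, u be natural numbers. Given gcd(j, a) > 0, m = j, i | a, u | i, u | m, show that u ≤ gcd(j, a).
Since m = j and u | m, u | j. u | i and i | a, so u | a. Because u | j, u | gcd(j, a). From gcd(j, a) > 0, u ≤ gcd(j, a).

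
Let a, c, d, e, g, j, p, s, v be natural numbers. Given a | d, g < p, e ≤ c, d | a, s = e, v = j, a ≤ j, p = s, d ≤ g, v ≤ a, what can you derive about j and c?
j < c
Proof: p = s and s = e, so p = e. d | a and a | d, thus d = a. v = j and v ≤ a, hence j ≤ a. Since a ≤ j, a = j. d = a, so d = j. Because d ≤ g and g < p, d < p. From d = j, j < p. Since p = e, j < e. Since e ≤ c, j < c.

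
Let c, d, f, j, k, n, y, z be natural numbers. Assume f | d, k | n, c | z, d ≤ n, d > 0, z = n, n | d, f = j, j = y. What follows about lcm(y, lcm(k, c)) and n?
lcm(y, lcm(k, c)) | n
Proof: f = j and j = y, so f = y. n | d and d > 0, hence n ≤ d. d ≤ n, so d = n. Since f | d, f | n. f = y, so y | n. z = n and c | z, so c | n. Since k | n, lcm(k, c) | n. y | n, so lcm(y, lcm(k, c)) | n.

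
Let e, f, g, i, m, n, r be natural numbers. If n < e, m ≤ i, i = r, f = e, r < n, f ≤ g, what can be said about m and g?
m < g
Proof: i = r and m ≤ i, thus m ≤ r. f = e and f ≤ g, therefore e ≤ g. n < e, so n < g. r < n, so r < g. Since m ≤ r, m < g.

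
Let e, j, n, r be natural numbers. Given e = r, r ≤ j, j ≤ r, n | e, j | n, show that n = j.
From r ≤ j and j ≤ r, r = j. e = r, so e = j. n | e, so n | j. j | n, so n = j.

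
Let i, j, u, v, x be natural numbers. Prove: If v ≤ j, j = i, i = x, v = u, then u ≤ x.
j = i and i = x, thus j = x. Because v = u and v ≤ j, u ≤ j. j = x, so u ≤ x.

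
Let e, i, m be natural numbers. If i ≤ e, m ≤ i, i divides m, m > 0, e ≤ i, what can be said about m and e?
m = e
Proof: From i divides m and m > 0, i ≤ m. From m ≤ i, m = i. Because i ≤ e and e ≤ i, i = e. Since m = i, m = e.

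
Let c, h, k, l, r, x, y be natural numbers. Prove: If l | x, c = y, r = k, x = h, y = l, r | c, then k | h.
From c = y and y = l, c = l. r | c, so r | l. r = k, so k | l. x = h and l | x, hence l | h. k | l, so k | h.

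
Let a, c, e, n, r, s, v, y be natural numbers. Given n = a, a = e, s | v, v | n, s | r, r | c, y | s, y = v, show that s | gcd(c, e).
Since s | r and r | c, s | c. From y = v and y | s, v | s. Since s | v, v = s. n = a and v | n, hence v | a. Since a = e, v | e. v = s, so s | e. s | c, so s | gcd(c, e).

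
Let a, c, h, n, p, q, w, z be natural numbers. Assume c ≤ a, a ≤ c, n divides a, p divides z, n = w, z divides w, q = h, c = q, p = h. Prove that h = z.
p = h and p divides z, therefore h divides z. c = q and q = h, hence c = h. Because a ≤ c and c ≤ a, a = c. Since n = w and n divides a, w divides a. Since a = c, w divides c. c = h, so w divides h. Since z divides w, z divides h. Since h divides z, h = z.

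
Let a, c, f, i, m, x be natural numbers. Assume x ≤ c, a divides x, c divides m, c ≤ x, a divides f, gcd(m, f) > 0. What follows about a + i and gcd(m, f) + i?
a + i ≤ gcd(m, f) + i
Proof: c ≤ x and x ≤ c, therefore c = x. Since c divides m, x divides m. a divides x, so a divides m. Since a divides f, a divides gcd(m, f). Since gcd(m, f) > 0, a ≤ gcd(m, f). Then a + i ≤ gcd(m, f) + i.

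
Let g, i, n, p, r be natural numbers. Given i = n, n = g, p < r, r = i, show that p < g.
Because i = n and n = g, i = g. r = i and p < r, so p < i. Since i = g, p < g.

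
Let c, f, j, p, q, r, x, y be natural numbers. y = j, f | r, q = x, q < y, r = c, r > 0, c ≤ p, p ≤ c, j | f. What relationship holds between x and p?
x < p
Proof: From c ≤ p and p ≤ c, c = p. Because r = c, r = p. q = x and q < y, therefore x < y. Because y = j, x < j. j | f and f | r, therefore j | r. r > 0, so j ≤ r. Since x < j, x < r. Since r = p, x < p.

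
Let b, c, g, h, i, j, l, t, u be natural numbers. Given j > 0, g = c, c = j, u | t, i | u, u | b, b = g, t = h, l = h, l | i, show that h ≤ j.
t = h and u | t, thus u | h. Since l = h and l | i, h | i. Since i | u, h | u. Since u | h, u = h. Since g = c and c = j, g = j. b = g, so b = j. Since u | b, u | j. j > 0, so u ≤ j. From u = h, h ≤ j.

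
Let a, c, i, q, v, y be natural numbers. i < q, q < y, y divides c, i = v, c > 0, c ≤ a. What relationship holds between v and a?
v < a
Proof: i = v and i < q, thus v < q. Since q < y, v < y. y divides c and c > 0, thus y ≤ c. Since v < y, v < c. Since c ≤ a, v < a.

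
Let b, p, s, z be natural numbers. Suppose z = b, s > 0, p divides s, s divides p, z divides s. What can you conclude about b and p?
b ≤ p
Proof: Because s divides p and p divides s, s = p. z = b and z divides s, thus b divides s. Since s > 0, b ≤ s. Since s = p, b ≤ p.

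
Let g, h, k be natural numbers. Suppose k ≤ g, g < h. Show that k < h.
k ≤ g and g < h. By transitivity, k < h.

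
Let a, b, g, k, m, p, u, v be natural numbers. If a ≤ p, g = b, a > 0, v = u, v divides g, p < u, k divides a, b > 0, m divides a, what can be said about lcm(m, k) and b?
lcm(m, k) < b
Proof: m divides a and k divides a, hence lcm(m, k) divides a. a > 0, so lcm(m, k) ≤ a. a ≤ p and p < u, so a < u. lcm(m, k) ≤ a, so lcm(m, k) < u. g = b and v divides g, hence v divides b. Since b > 0, v ≤ b. Since v = u, u ≤ b. Since lcm(m, k) < u, lcm(m, k) < b.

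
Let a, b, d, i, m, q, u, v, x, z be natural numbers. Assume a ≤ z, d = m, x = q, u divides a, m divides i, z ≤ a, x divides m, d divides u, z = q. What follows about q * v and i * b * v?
q * v divides i * b * v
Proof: d = m and d divides u, so m divides u. a ≤ z and z ≤ a, therefore a = z. Because u divides a, u divides z. Since m divides u, m divides z. Since z = q, m divides q. x = q and x divides m, hence q divides m. m divides q, so m = q. m divides i, so q divides i. Then q divides i * b. Then q * v divides i * b * v.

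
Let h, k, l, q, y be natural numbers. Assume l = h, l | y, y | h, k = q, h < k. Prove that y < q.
l = h and l | y, hence h | y. Since y | h, h = y. k = q and h < k, hence h < q. Since h = y, y < q.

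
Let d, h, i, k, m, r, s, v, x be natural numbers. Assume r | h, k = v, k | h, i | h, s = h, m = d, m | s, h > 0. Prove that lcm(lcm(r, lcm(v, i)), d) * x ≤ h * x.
From k = v and k | h, v | h. i | h, so lcm(v, i) | h. r | h, so lcm(r, lcm(v, i)) | h. Because m = d and m | s, d | s. s = h, so d | h. lcm(r, lcm(v, i)) | h, so lcm(lcm(r, lcm(v, i)), d) | h. h > 0, so lcm(lcm(r, lcm(v, i)), d) ≤ h. Then lcm(lcm(r, lcm(v, i)), d) * x ≤ h * x.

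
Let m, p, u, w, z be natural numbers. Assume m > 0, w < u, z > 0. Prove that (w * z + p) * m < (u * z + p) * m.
From w < u and z > 0, by multiplying by a positive, w * z < u * z. Then w * z + p < u * z + p. Combined with m > 0, by multiplying by a positive, (w * z + p) * m < (u * z + p) * m.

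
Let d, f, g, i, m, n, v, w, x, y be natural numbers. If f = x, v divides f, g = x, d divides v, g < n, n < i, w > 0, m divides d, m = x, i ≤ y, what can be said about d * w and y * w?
d * w < y * w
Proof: From m = x and m divides d, x divides d. From d divides v and v divides f, d divides f. f = x, so d divides x. Because x divides d, x = d. g = x, so g = d. g < n and n < i, hence g < i. Because g = d, d < i. i ≤ y, so d < y. Combining with w > 0, by multiplying by a positive, d * w < y * w.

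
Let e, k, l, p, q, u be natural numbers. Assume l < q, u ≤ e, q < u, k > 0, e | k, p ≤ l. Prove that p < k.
Because p ≤ l and l < q, p < q. q < u, so p < u. From e | k and k > 0, e ≤ k. u ≤ e, so u ≤ k. p < u, so p < k.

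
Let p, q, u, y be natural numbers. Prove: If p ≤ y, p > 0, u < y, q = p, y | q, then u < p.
Since q = p and y | q, y | p. From p > 0, y ≤ p. p ≤ y, so y = p. u < y, so u < p.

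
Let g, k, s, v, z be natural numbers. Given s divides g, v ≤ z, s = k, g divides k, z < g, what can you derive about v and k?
v < k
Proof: Because s = k and s divides g, k divides g. g divides k, so g = k. From v ≤ z and z < g, v < g. g = k, so v < k.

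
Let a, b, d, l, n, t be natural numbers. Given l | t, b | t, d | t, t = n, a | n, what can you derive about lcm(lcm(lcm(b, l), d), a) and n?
lcm(lcm(lcm(b, l), d), a) | n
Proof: From b | t and l | t, lcm(b, l) | t. Since d | t, lcm(lcm(b, l), d) | t. From t = n, lcm(lcm(b, l), d) | n. a | n, so lcm(lcm(lcm(b, l), d), a) | n.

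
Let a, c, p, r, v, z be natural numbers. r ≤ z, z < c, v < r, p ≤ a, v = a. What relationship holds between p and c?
p < c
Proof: v = a and v < r, hence a < r. p ≤ a, so p < r. r ≤ z, so p < z. z < c, so p < c.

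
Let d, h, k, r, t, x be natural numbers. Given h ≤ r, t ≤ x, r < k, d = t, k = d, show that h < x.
k = d and r < k, so r < d. Because d = t, r < t. Since h ≤ r, h < t. t ≤ x, so h < x.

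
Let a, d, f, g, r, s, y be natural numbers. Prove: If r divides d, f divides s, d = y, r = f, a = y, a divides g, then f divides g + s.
Because r = f and r divides d, f divides d. d = y, so f divides y. Because a = y and a divides g, y divides g. Since f divides y, f divides g. Because f divides s, f divides g + s.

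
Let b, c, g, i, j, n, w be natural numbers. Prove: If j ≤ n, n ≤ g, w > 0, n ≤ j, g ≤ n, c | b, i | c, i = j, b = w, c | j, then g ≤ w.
i = j and i | c, hence j | c. c | j, so c = j. From j ≤ n and n ≤ j, j = n. Since c = j, c = n. Since n ≤ g and g ≤ n, n = g. c = n, so c = g. b = w and c | b, hence c | w. w > 0, so c ≤ w. Since c = g, g ≤ w.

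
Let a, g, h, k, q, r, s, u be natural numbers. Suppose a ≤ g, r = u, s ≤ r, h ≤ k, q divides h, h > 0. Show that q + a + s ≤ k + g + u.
Because q divides h and h > 0, q ≤ h. h ≤ k, so q ≤ k. r = u and s ≤ r, thus s ≤ u. a ≤ g, so a + s ≤ g + u. Because q ≤ k, q + a + s ≤ k + g + u.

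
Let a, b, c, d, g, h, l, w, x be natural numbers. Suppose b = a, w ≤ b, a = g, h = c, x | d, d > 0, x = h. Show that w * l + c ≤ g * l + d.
b = a and a = g, hence b = g. Since w ≤ b, w ≤ g. Then w * l ≤ g * l. x = h and h = c, thus x = c. x | d and d > 0, hence x ≤ d. Since x = c, c ≤ d. w * l ≤ g * l, so w * l + c ≤ g * l + d.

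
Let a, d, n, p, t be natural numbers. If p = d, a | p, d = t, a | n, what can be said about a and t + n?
a | t + n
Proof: p = d and d = t, hence p = t. a | p, so a | t. From a | n, a | t + n.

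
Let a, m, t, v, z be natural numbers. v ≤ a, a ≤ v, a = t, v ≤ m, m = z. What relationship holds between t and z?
t ≤ z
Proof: From v ≤ a and a ≤ v, v = a. a = t, so v = t. Since m = z and v ≤ m, v ≤ z. v = t, so t ≤ z.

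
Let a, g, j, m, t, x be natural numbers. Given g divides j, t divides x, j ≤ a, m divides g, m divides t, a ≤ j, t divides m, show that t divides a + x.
Since j ≤ a and a ≤ j, j = a. From m divides t and t divides m, m = t. Because m divides g, t divides g. g divides j, so t divides j. Since j = a, t divides a. From t divides x, t divides a + x.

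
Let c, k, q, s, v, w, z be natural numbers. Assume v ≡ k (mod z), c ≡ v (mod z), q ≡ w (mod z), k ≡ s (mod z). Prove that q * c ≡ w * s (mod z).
c ≡ v (mod z) and v ≡ k (mod z), thus c ≡ k (mod z). Since k ≡ s (mod z), c ≡ s (mod z). From q ≡ w (mod z), q * c ≡ w * s (mod z).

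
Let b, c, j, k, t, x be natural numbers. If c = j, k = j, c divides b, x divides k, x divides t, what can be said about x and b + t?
x divides b + t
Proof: k = j and x divides k, hence x divides j. c = j and c divides b, therefore j divides b. x divides j, so x divides b. x divides t, so x divides b + t.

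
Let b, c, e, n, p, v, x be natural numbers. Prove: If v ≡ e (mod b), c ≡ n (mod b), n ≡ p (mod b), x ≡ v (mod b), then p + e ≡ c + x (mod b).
c ≡ n (mod b) and n ≡ p (mod b), hence c ≡ p (mod b). x ≡ v (mod b) and v ≡ e (mod b), thus x ≡ e (mod b). Since c ≡ p (mod b), by adding congruences, c + x ≡ p + e (mod b). Then p + e ≡ c + x (mod b).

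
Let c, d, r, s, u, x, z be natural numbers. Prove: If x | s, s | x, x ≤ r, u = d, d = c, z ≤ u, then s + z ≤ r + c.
x | s and s | x, hence x = s. Because x ≤ r, s ≤ r. u = d and d = c, therefore u = c. Since z ≤ u, z ≤ c. Since s ≤ r, s + z ≤ r + c.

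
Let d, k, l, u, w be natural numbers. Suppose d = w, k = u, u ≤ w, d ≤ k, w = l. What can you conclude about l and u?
l = u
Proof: k = u and d ≤ k, therefore d ≤ u. d = w, so w ≤ u. u ≤ w, so u = w. Since w = l, u = l. Then l = u.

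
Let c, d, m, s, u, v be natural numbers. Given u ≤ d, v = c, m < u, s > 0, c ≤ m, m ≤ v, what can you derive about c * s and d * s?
c * s < d * s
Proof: Since v = c and m ≤ v, m ≤ c. Since c ≤ m, m = c. m < u and u ≤ d, hence m < d. m = c, so c < d. Because s > 0, c * s < d * s.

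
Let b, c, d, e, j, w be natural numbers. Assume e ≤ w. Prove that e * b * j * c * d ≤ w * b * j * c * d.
From e ≤ w, by multiplying by a non-negative, e * b ≤ w * b. By multiplying by a non-negative, e * b * j ≤ w * b * j. By multiplying by a non-negative, e * b * j * c ≤ w * b * j * c. By multiplying by a non-negative, e * b * j * c * d ≤ w * b * j * c * d.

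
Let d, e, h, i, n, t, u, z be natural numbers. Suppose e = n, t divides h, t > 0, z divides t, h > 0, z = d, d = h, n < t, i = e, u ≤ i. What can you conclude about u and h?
u < h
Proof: Since i = e and u ≤ i, u ≤ e. Because e = n, u ≤ n. From t divides h and h > 0, t ≤ h. z = d and d = h, hence z = h. z divides t, so h divides t. t > 0, so h ≤ t. Since t ≤ h, t = h. Since n < t, n < h. Since u ≤ n, u < h.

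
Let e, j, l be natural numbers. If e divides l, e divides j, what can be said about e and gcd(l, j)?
e divides gcd(l, j)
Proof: From e divides l and e divides j, because common divisors divide the gcd, e divides gcd(l, j).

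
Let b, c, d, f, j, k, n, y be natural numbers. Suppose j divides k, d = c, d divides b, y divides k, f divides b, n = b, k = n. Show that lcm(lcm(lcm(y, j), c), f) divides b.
k = n and n = b, therefore k = b. y divides k and j divides k, so lcm(y, j) divides k. k = b, so lcm(y, j) divides b. Because d = c and d divides b, c divides b. Since lcm(y, j) divides b, lcm(lcm(y, j), c) divides b. f divides b, so lcm(lcm(lcm(y, j), c), f) divides b.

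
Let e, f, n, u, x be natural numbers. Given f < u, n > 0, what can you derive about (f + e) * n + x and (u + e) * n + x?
(f + e) * n + x < (u + e) * n + x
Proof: Since f < u, f + e < u + e. From n > 0, by multiplying by a positive, (f + e) * n < (u + e) * n. Then (f + e) * n + x < (u + e) * n + x.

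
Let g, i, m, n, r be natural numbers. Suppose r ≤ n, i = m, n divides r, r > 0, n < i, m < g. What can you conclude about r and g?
r < g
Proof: n divides r and r > 0, so n ≤ r. From r ≤ n, n = r. i = m and n < i, so n < m. Because n = r, r < m. m < g, so r < g.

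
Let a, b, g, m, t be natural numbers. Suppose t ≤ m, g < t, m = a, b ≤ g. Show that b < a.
b ≤ g and g < t, hence b < t. m = a and t ≤ m, therefore t ≤ a. Since b < t, b < a.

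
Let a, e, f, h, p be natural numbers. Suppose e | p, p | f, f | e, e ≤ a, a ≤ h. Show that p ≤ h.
p | f and f | e, hence p | e. Since e | p, e = p. e ≤ a, so p ≤ a. Since a ≤ h, p ≤ h.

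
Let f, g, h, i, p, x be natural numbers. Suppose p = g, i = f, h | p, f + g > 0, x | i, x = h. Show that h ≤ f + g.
From i = f and x | i, x | f. From x = h, h | f. p = g and h | p, thus h | g. h | f, so h | f + g. Since f + g > 0, h ≤ f + g.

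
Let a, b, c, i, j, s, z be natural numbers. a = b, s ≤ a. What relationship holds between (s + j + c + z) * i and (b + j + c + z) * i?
(s + j + c + z) * i ≤ (b + j + c + z) * i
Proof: a = b and s ≤ a, therefore s ≤ b. Then s + j ≤ b + j. Then s + j + c ≤ b + j + c. Then s + j + c + z ≤ b + j + c + z. Then (s + j + c + z) * i ≤ (b + j + c + z) * i.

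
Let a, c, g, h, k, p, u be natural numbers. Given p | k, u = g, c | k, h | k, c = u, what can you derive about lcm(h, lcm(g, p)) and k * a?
lcm(h, lcm(g, p)) | k * a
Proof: c = u and u = g, so c = g. Since c | k, g | k. Since p | k, lcm(g, p) | k. Since h | k, lcm(h, lcm(g, p)) | k. Then lcm(h, lcm(g, p)) | k * a.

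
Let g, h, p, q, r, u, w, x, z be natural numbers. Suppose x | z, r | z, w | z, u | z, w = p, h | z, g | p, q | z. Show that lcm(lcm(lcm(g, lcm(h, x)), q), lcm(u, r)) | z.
w = p and w | z, therefore p | z. g | p, so g | z. Since h | z and x | z, lcm(h, x) | z. g | z, so lcm(g, lcm(h, x)) | z. Because q | z, lcm(lcm(g, lcm(h, x)), q) | z. u | z and r | z, hence lcm(u, r) | z. Since lcm(lcm(g, lcm(h, x)), q) | z, lcm(lcm(lcm(g, lcm(h, x)), q), lcm(u, r)) | z.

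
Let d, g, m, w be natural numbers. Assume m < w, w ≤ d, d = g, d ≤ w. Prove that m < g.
Because w ≤ d and d ≤ w, w = d. From d = g, w = g. From m < w, m < g.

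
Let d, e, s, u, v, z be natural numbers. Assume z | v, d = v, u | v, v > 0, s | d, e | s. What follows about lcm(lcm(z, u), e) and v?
lcm(lcm(z, u), e) ≤ v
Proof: Since z | v and u | v, lcm(z, u) | v. e | s and s | d, therefore e | d. Because d = v, e | v. lcm(z, u) | v, so lcm(lcm(z, u), e) | v. v > 0, so lcm(lcm(z, u), e) ≤ v.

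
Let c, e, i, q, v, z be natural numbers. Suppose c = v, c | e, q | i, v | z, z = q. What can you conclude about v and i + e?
v | i + e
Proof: From z = q and v | z, v | q. Since q | i, v | i. c = v and c | e, hence v | e. v | i, so v | i + e.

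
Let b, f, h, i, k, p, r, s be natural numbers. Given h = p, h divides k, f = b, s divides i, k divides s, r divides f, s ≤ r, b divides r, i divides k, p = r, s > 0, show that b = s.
f = b and r divides f, hence r divides b. b divides r, so b = r. Because s divides i and i divides k, s divides k. k divides s, so k = s. h = p and h divides k, so p divides k. Since k = s, p divides s. p = r, so r divides s. Since s > 0, r ≤ s. Since s ≤ r, r = s. b = r, so b = s.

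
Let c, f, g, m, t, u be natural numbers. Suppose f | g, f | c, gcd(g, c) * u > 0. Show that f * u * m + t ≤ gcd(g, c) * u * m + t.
f | g and f | c, thus f | gcd(g, c). Then f * u | gcd(g, c) * u. Since gcd(g, c) * u > 0, f * u ≤ gcd(g, c) * u. Then f * u * m ≤ gcd(g, c) * u * m. Then f * u * m + t ≤ gcd(g, c) * u * m + t.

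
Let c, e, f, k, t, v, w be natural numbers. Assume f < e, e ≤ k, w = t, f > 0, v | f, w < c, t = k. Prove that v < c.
From v | f and f > 0, v ≤ f. f < e, so v < e. e ≤ k, so v < k. w = t and t = k, hence w = k. Since w < c, k < c. Since v < k, v < c.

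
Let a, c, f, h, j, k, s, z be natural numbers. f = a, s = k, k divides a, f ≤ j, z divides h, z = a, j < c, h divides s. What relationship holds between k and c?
k < c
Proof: z divides h and h divides s, thus z divides s. z = a, so a divides s. Since s = k, a divides k. k divides a, so a = k. f = a and f ≤ j, so a ≤ j. Since j < c, a < c. Because a = k, k < c.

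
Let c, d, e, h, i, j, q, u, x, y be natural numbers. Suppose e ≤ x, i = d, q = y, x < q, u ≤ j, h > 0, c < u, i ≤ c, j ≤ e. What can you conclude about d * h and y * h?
d * h < y * h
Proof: i = d and i ≤ c, therefore d ≤ c. c < u and u ≤ j, therefore c < j. Since j ≤ e, c < e. Because d ≤ c, d < e. e ≤ x and x < q, so e < q. Since d < e, d < q. q = y, so d < y. Since h > 0, by multiplying by a positive, d * h < y * h.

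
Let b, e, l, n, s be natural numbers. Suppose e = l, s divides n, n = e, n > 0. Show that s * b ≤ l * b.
Since n = e and e = l, n = l. From s divides n and n > 0, s ≤ n. Since n = l, s ≤ l. By multiplying by a non-negative, s * b ≤ l * b.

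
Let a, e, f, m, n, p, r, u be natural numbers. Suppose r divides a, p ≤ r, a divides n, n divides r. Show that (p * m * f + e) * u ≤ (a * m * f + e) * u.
a divides n and n divides r, therefore a divides r. r divides a, so r = a. Since p ≤ r, p ≤ a. By multiplying by a non-negative, p * m ≤ a * m. By multiplying by a non-negative, p * m * f ≤ a * m * f. Then p * m * f + e ≤ a * m * f + e. By multiplying by a non-negative, (p * m * f + e) * u ≤ (a * m * f + e) * u.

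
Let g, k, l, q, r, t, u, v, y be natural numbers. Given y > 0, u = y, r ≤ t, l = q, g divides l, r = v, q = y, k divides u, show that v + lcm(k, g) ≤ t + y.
r = v and r ≤ t, so v ≤ t. Since u = y and k divides u, k divides y. l = q and q = y, so l = y. g divides l, so g divides y. Since k divides y, lcm(k, g) divides y. y > 0, so lcm(k, g) ≤ y. Because v ≤ t, v + lcm(k, g) ≤ t + y.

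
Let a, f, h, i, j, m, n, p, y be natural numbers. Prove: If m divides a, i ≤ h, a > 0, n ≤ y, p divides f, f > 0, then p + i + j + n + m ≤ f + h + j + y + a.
p divides f and f > 0, hence p ≤ f. Since i ≤ h, p + i ≤ f + h. Then p + i + j ≤ f + h + j. Because m divides a and a > 0, m ≤ a. n ≤ y, so n + m ≤ y + a. Since p + i + j ≤ f + h + j, p + i + j + n + m ≤ f + h + j + y + a.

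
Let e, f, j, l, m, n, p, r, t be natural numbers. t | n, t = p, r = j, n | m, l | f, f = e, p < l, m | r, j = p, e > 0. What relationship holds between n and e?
n < e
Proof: From t = p and t | n, p | n. Since r = j and m | r, m | j. Since j = p, m | p. n | m, so n | p. Since p | n, p = n. From f = e and l | f, l | e. Since e > 0, l ≤ e. p < l, so p < e. Since p = n, n < e.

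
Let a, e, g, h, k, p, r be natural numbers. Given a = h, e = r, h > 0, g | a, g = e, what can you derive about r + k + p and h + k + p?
r + k + p ≤ h + k + p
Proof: g = e and e = r, hence g = r. a = h and g | a, therefore g | h. Since g = r, r | h. h > 0, so r ≤ h. Then r + k ≤ h + k. Then r + k + p ≤ h + k + p.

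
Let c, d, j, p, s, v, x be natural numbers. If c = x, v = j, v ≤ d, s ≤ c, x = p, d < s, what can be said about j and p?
j < p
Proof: Since v = j and v ≤ d, j ≤ d. c = x and x = p, so c = p. d < s and s ≤ c, thus d < c. From c = p, d < p. j ≤ d, so j < p.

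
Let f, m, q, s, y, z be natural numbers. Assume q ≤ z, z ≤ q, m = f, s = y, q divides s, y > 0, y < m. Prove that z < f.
q ≤ z and z ≤ q, therefore q = z. s = y and q divides s, so q divides y. Since y > 0, q ≤ y. Since y < m, q < m. Since m = f, q < f. Since q = z, z < f.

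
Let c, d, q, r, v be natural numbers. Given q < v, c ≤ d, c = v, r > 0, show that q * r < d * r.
c = v and c ≤ d, therefore v ≤ d. Since q < v, q < d. From r > 0, by multiplying by a positive, q * r < d * r.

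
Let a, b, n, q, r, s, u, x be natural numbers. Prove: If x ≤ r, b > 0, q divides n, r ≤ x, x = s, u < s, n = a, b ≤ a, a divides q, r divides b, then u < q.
n = a and q divides n, therefore q divides a. Since a divides q, a = q. r ≤ x and x ≤ r, hence r = x. Since r divides b, x divides b. b > 0, so x ≤ b. Since b ≤ a, x ≤ a. Since a = q, x ≤ q. Since x = s, s ≤ q. Because u < s, u < q.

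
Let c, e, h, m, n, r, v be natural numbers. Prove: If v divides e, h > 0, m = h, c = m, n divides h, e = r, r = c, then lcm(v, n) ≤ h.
e = r and r = c, so e = c. From c = m and m = h, c = h. e = c, so e = h. From v divides e, v divides h. Since n divides h, lcm(v, n) divides h. Since h > 0, lcm(v, n) ≤ h.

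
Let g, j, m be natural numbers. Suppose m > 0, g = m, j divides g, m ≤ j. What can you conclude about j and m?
j = m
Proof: g = m and j divides g, therefore j divides m. Since m > 0, j ≤ m. Since m ≤ j, j = m.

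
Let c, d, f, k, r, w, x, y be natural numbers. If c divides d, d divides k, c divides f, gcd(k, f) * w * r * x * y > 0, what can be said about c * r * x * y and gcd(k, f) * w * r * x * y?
c * r * x * y ≤ gcd(k, f) * w * r * x * y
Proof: Because c divides d and d divides k, c divides k. Since c divides f, c divides gcd(k, f). Then c divides gcd(k, f) * w. Then c * r divides gcd(k, f) * w * r. Then c * r * x divides gcd(k, f) * w * r * x. Then c * r * x * y divides gcd(k, f) * w * r * x * y. Since gcd(k, f) * w * r * x * y > 0, c * r * x * y ≤ gcd(k, f) * w * r * x * y.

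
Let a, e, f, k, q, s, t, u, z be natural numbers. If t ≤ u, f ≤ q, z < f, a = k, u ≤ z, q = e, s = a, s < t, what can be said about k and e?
k < e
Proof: Because s = a and a = k, s = k. s < t and t ≤ u, therefore s < u. s = k, so k < u. z < f and f ≤ q, so z < q. q = e, so z < e. u ≤ z, so u < e. k < u, so k < e.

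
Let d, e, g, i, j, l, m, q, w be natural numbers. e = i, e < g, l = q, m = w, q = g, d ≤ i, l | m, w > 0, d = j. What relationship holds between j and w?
j < w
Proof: From e = i and e < g, i < g. Because d ≤ i, d < g. Because l = q and q = g, l = g. Because l | m, g | m. Since m = w, g | w. Since w > 0, g ≤ w. From d < g, d < w. From d = j, j < w.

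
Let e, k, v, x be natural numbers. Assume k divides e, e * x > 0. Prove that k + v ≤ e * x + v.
Since k divides e, k divides e * x. Since e * x > 0, k ≤ e * x. Then k + v ≤ e * x + v.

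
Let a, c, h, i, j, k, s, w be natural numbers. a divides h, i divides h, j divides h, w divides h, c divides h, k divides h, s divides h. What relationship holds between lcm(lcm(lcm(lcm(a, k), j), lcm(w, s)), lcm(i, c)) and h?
lcm(lcm(lcm(lcm(a, k), j), lcm(w, s)), lcm(i, c)) divides h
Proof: Since a divides h and k divides h, lcm(a, k) divides h. Since j divides h, lcm(lcm(a, k), j) divides h. w divides h and s divides h, hence lcm(w, s) divides h. lcm(lcm(a, k), j) divides h, so lcm(lcm(lcm(a, k), j), lcm(w, s)) divides h. i divides h and c divides h, so lcm(i, c) divides h. Since lcm(lcm(lcm(a, k), j), lcm(w, s)) divides h, lcm(lcm(lcm(lcm(a, k), j), lcm(w, s)), lcm(i, c)) divides h.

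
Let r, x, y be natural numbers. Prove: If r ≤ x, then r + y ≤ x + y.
From r ≤ x, by adding to both sides, r + y ≤ x + y.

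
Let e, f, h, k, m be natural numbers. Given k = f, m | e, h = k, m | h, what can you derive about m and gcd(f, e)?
m | gcd(f, e)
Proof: Since h = k and k = f, h = f. Since m | h, m | f. Since m | e, m | gcd(f, e).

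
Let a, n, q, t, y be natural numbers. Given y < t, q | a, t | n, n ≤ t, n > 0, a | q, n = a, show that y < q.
t | n and n > 0, thus t ≤ n. Since n ≤ t, t = n. n = a, so t = a. a | q and q | a, hence a = q. t = a, so t = q. Since y < t, y < q.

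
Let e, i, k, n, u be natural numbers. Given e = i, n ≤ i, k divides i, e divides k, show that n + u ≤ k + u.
e = i and e divides k, so i divides k. Since k divides i, i = k. Since n ≤ i, n ≤ k. Then n + u ≤ k + u.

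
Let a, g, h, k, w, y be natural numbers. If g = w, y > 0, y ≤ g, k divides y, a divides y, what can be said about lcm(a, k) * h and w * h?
lcm(a, k) * h ≤ w * h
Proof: a divides y and k divides y, thus lcm(a, k) divides y. y > 0, so lcm(a, k) ≤ y. g = w and y ≤ g, hence y ≤ w. Since lcm(a, k) ≤ y, lcm(a, k) ≤ w. By multiplying by a non-negative, lcm(a, k) * h ≤ w * h.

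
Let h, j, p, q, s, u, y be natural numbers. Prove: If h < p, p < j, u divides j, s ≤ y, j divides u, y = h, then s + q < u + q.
j divides u and u divides j, so j = u. Because y = h and s ≤ y, s ≤ h. From h < p and p < j, h < j. s ≤ h, so s < j. j = u, so s < u. Then s + q < u + q.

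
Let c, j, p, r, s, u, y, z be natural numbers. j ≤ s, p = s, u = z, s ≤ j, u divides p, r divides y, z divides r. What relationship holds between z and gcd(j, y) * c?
z divides gcd(j, y) * c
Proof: s ≤ j and j ≤ s, thus s = j. Since p = s, p = j. u = z and u divides p, hence z divides p. p = j, so z divides j. Because z divides r and r divides y, z divides y. Since z divides j, z divides gcd(j, y). Then z divides gcd(j, y) * c.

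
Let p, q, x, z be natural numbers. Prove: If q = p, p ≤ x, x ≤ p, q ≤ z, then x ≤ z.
From p ≤ x and x ≤ p, p = x. Since q = p, q = x. Since q ≤ z, x ≤ z.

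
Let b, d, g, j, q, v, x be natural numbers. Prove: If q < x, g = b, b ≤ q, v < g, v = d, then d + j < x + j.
g = b and v < g, therefore v < b. From b ≤ q and q < x, b < x. Since v < b, v < x. Because v = d, d < x. Then d + j < x + j.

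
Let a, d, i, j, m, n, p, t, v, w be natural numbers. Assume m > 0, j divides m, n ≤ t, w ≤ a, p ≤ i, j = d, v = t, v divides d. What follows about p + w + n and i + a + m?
p + w + n ≤ i + a + m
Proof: From p ≤ i and w ≤ a, p + w ≤ i + a. From j = d and j divides m, d divides m. Since v divides d, v divides m. v = t, so t divides m. Since m > 0, t ≤ m. n ≤ t, so n ≤ m. Since p + w ≤ i + a, p + w + n ≤ i + a + m.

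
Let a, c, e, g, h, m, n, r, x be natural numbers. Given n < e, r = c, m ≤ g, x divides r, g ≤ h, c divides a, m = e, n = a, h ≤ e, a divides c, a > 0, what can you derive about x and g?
x < g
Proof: c divides a and a divides c, therefore c = a. Since r = c, r = a. Since x divides r, x divides a. Since a > 0, x ≤ a. m = e and m ≤ g, hence e ≤ g. g ≤ h and h ≤ e, therefore g ≤ e. Since e ≤ g, e = g. Since n < e, n < g. n = a, so a < g. Because x ≤ a, x < g.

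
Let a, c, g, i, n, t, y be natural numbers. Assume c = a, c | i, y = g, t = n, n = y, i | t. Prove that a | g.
c = a and c | i, hence a | i. Because t = n and n = y, t = y. Since y = g, t = g. i | t, so i | g. Since a | i, a | g.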